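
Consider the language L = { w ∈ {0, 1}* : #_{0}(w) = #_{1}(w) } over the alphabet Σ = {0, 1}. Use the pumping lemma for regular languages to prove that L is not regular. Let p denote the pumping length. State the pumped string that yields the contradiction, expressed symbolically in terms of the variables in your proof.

0^{p+k} 1^p

Assume L is regular. Let p be the pumping length given by the pumping lemma.
Choose w = 0^p 1^p ∈ L with |w| = 2p ≥ p.
By the pumping lemma, w = xyz with |xy| ≤ p and |y| > 0.
The first p characters of w are 0's, so xy (and hence y) consists only of 0's. Write y = 0^k, 1 ≤ k ≤ p.
Pump with i = 2: xy^2z = 0^{p+k} 1^p has p+k occurrences of 0 but only p of 1. Since k ≥ 1 the counts differ, so xy^2z ∉ L.
Contradiction. Therefore L is not regular.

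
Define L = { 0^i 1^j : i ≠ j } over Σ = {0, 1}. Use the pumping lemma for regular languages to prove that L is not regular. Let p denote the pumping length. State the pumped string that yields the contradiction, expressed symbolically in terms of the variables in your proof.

Assume L is regular. Let p be the pumping length given by the pumping lemma.
Choose w = 0^p 1^{p+p!}. Since p ≠ p+p!, w ∈ L; and |w| ≥ p.
Write w = xyz as guaranteed by the lemma, with |xy| ≤ p and |y| > 0.
The first p characters of w are 0's, so xy (and hence y) consists only of 0's. Write y = 0^k, 1 ≤ k ≤ p.
Since 1 ≤ k ≤ p, k divides p!; set t = 1 + p!/k. Then xy^t z has p + (p!/k)·k = p + p! copies of 0. Now the 0-count equals the 1-count, so i ≠ j fails. So xy^t z = 0^{p+p!} 1^{p+p!} ∉ L.
This is a contradiction; hence L is not regular.

0^{p+p!} 1^{p+p!}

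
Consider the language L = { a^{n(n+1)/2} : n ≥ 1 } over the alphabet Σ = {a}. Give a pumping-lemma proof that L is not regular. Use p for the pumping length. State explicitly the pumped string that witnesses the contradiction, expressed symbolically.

a^{p(p+1)/2+k}

Toward a contradiction, assume L is regular with pumping length p.
Take w = a^{p(p+1)/2} ∈ L with |w| = p(p+1)/2 ≥ p.
By the pumping lemma, w = xyz with |xy| ≤ p and |y| ≥ 1.
Then y = a^k for some k with 1 ≤ k ≤ p.
Pump with i = 2: xy^2z = a^{p(p+1)/2+k}. Since 1 ≤ k ≤ p, p(p+1)/2 < p(p+1)/2+k ≤ p(p+1)/2+p < (p+1)(p+2)/2, so p(p+1)/2+k is strictly between consecutive triangular numbers. So xy^2z ∉ L.
This contradicts the pumping lemma, so L is not regular.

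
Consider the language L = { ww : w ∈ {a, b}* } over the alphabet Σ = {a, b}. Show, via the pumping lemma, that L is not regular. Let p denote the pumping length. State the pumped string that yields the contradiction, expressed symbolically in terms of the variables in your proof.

a^{p+k} b^p a^p b^p

Assume L is regular. Let p be the pumping length given by the pumping lemma.
Take w = a^p b^p a^p b^p = uu where u = a^pb^p; then w ∈ L and |w| = 4p ≥ p.
The pumping lemma gives a decomposition w = xyz where |xy| ≤ p and y is nonempty.
Since the first p symbols of w are all a's and |xy| ≤ p, y lies entirely in the leading a-block: y = a^k for some k with 1 ≤ k ≤ p.
Pump with i = 2: xy^2z = a^{p+k} b^p a^p b^p, of length 4p+k. Suppose this equals vv. The string starts with a and ends with b, so v does too; thus the boundary between the two copies of v is a b→a transition. There is exactly one such transition, at position 2p+k, so |v| = 2p+k and |vv| = 4p+2k ≠ 4p+k since k ≥ 1. So xy^2z ∉ L.
This is a contradiction; hence L is not regular.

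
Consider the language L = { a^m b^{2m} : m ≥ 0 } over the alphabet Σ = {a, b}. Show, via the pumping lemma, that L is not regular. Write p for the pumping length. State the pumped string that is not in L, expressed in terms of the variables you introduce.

Suppose for contradiction that L is regular, and let p be the pumping length.
Let w = a^p b^{2p} ∈ L; note |w| = 3p ≥ p.
Write w = xyz as guaranteed by the lemma, with |xy| ≤ p and |y| > 0.
Since the first p symbols of w are all a's and |xy| ≤ p, y lies entirely in the leading a-block: y = a^k for some k with 1 ≤ k ≤ p.
Pump with i = 2: xy^2z = a^{p+k} b^{2p}. For this to lie in L we would need 2p = 2(p+k), which forces k = 0. But k ≥ 1, so xy^2z ∉ L.
This contradicts the pumping lemma, so L is not regular.

a^{p+k} b^{2p}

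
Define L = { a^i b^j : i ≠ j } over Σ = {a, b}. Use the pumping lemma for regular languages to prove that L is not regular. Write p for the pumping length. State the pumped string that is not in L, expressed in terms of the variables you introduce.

Assume L is regular. Let p be the pumping length given by the pumping lemma.
Choose w = a^p b^{p+p!}. Since p ≠ p+p!, w ∈ L; and |w| ≥ p.
By the pumping lemma, w = xyz with |xy| ≤ p and |y| ≥ 1.
The first p characters of w are a's, so xy (and hence y) consists only of a's. Write y = a^k, 1 ≤ k ≤ p.
Since 1 ≤ k ≤ p, k divides p!; set t = 1 + p!/k. Then xy^t z has p + (p!/k)·k = p + p! copies of a. Now the a-count equals the b-count, so i ≠ j fails. So xy^t z = a^{p+p!} b^{p+p!} ∉ L.
This is a contradiction; hence L is not regular.

a^{p+p!} b^{p+p!}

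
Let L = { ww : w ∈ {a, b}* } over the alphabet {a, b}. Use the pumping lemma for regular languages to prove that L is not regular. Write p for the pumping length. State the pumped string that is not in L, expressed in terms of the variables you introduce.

Suppose for contradiction that L is regular, and let p be the pumping length.
Take w = a^p b^p a^p b^p = uu where u = a^pb^p; then w ∈ L and |w| = 4p ≥ p.
Write w = xyz as guaranteed by the lemma, with |xy| ≤ p and y is nonempty.
Since the first p symbols of w are all a's and |xy| ≤ p, y lies entirely in the leading a-block: y = a^k for some k with 1 ≤ k ≤ p.
Pump with i = 2: xy^2z = a^{p+k} b^p a^p b^p, of length 4p+k. Suppose this equals vv. The string starts with a and ends with b, so v does too; thus the boundary between the two copies of v is a b→a transition. There is exactly one such transition, at position 2p+k, so |v| = 2p+k and |vv| = 4p+2k ≠ 4p+k since k ≥ 1. So xy^2z ∉ L.
Contradiction. Therefore L is not regular.

a^{p+k} b^p a^p b^p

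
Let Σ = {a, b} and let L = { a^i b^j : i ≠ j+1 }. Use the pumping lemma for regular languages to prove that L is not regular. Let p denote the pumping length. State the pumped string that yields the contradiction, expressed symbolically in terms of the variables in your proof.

a^{p+p!} b^{p+p!-1}

Toward a contradiction, assume L is regular with pumping length p.
Choose w = a^p b^{p+p!-1}. Since p ≠ (p+p!-1)+1 = p+p!, w ∈ L; and |w| ≥ p.
The pumping lemma gives a decomposition w = xyz where |xy| ≤ p and |y| > 0.
Because |xy| ≤ p and w begins with p copies of a, we have y = a^k with 1 ≤ k ≤ p.
Since 1 ≤ k ≤ p, k divides p!; set t = 1 + p!/k. Then xy^t z has p + (p!/k)·k = p + p! copies of a. Now the a-count is p+p! and (b-count)+1 = (p+p!-1)+1 = p+p!, so i ≠ j+1 fails. So xy^t z = a^{p+p!} b^{p+p!-1} ∉ L.
Contradiction. Therefore L is not regular.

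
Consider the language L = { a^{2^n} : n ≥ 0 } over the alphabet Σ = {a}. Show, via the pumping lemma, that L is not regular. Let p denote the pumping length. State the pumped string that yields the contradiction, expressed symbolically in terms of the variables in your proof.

a^{2^p+k}

Assume L is regular. Let p be the pumping length given by the pumping lemma.
Take w = a^{2^p} ∈ L with |w| = 2^p ≥ p.
The pumping lemma gives a decomposition w = xyz where |xy| ≤ p and |y| ≥ 1.
Then y = a^k for some k with 1 ≤ k ≤ p.
Pump with i = 2: xy^2z = a^{2^p+k}. Since 1 ≤ k ≤ p < 2^p, we have 2^p < 2^p+k < 2^{p+1}, so 2^p+k is not a power of 2. So xy^2z ∉ L.
This is a contradiction; hence L is not regular.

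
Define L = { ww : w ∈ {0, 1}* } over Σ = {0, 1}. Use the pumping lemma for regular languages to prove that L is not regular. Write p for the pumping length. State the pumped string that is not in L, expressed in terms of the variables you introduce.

Toward a contradiction, assume L is regular with pumping length p.
Take w = 0^p 1^p 0^p 1^p = uu where u = 0^p1^p; then w ∈ L and |w| = 4p ≥ p.
By the pumping lemma, w = xyz with |xy| ≤ p and |y| ≥ 1.
The first p characters of w are 0's, so xy (and hence y) consists only of 0's. Write y = 0^k, 1 ≤ k ≤ p.
Pump with i = 2: xy^2z = 0^{p+k} 1^p 0^p 1^p, of length 4p+k. Suppose this equals vv. The string starts with 0 and ends with 1, so v does too; thus the boundary between the two copies of v is a 1→0 transition. There is exactly one such transition, at position 2p+k, so |v| = 2p+k and |vv| = 4p+2k ≠ 4p+k since k ≥ 1. So xy^2z ∉ L.
This contradicts the pumping lemma, so L is not regular.

0^{p+k} 1^p 0^p 1^p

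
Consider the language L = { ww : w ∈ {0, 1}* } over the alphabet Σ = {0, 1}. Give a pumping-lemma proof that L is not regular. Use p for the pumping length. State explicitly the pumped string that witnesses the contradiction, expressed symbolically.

Toward a contradiction, assume L is regular with pumping length p.
Take w = 0^p 1^p 0^p 1^p = uu where u = 0^p1^p; then w ∈ L and |w| = 4p ≥ p.
Write w = xyz as guaranteed by the lemma, with |xy| ≤ p and |y| ≥ 1.
Since the first p symbols of w are all 0's and |xy| ≤ p, y lies entirely in the leading 0-block: y = 0^k for some k with 1 ≤ k ≤ p.
Pump with i = 2: xy^2z = 0^{p+k} 1^p 0^p 1^p, of length 4p+k. Suppose this equals vv. The string starts with 0 and ends with 1, so v does too; thus the boundary between the two copies of v is a 1→0 transition. There is exactly one such transition, at position 2p+k, so |v| = 2p+k and |vv| = 4p+2k ≠ 4p+k since k ≥ 1. So xy^2z ∉ L.
This is a contradiction; hence L is not regular.

0^{p+k} 1^p 0^p 1^p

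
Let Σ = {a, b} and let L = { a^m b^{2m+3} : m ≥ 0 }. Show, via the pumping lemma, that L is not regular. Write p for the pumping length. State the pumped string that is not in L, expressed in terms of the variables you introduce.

a^{p+k} b^{2p+3}

Toward a contradiction, assume L is regular with pumping length p.
Choose w = a^p b^{2p+3}, which is in L with |w| = 3p+3 ≥ p.
By the pumping lemma, w = xyz with |xy| ≤ p and y is nonempty.
Because |xy| ≤ p and w begins with p copies of a, we have y = a^k with 1 ≤ k ≤ p.
Pump with i = 2: xy^2z = a^{p+k} b^{2p+3}. For this to lie in L we would need 2p+3 = 2(p+k)+3, which forces k = 0. But k ≥ 1, so xy^2z ∉ L.
This contradicts the pumping lemma, so L is not regular.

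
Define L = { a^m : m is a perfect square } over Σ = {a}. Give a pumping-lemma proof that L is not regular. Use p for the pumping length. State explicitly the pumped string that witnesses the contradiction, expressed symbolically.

a^{p²+k}

Assume L is regular. Let p be the pumping length given by the pumping lemma.
Take w = a^{p²} ∈ L with |w| = p² ≥ p.
By the pumping lemma, w = xyz with |xy| ≤ p and y is nonempty.
Then y = a^k for some k with 1 ≤ k ≤ p.
Pump with i = 2: xy^2z = a^{p²+k}. Since 1 ≤ k ≤ p, p² < p²+k ≤ p²+p < (p+1)², so p²+k lies strictly between consecutive squares and is not a perfect square. So xy^2z ∉ L.
This is a contradiction; hence L is not regular.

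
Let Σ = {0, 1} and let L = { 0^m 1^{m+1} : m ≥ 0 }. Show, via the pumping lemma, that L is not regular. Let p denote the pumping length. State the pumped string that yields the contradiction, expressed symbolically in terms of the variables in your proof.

Suppose for contradiction that L is regular, and let p be the pumping length.
Choose w = 0^p 1^{p+1}, which is in L with |w| = 2p+1 ≥ p.
Write w = xyz as guaranteed by the lemma, with |xy| ≤ p and |y| > 0.
The first p characters of w are 0's, so xy (and hence y) consists only of 0's. Write y = 0^k, 1 ≤ k ≤ p.
Pump with i = 2: xy^2z = 0^{p+k} 1^{p+1}. For this to lie in L we would need p+1 = (p+k)+1, which forces k = 0. But k ≥ 1, so xy^2z ∉ L.
This is a contradiction; hence L is not regular.

0^{p+k} 1^{p+1}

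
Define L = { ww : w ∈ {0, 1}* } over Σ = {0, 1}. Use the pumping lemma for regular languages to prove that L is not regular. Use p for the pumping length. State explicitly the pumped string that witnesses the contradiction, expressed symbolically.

0^{p+k} 1^p 0^p 1^p

Suppose for contradiction that L is regular, and let p be the pumping length.
Take w = 0^p 1^p 0^p 1^p = uu where u = 0^p1^p; then w ∈ L and |w| = 4p ≥ p.
By the pumping lemma, w = xyz with |xy| ≤ p and |y| ≥ 1.
The first p characters of w are 0's, so xy (and hence y) consists only of 0's. Write y = 0^k, 1 ≤ k ≤ p.
Pump with i = 2: xy^2z = 0^{p+k} 1^p 0^p 1^p, of length 4p+k. Suppose this equals vv. The string starts with 0 and ends with 1, so v does too; thus the boundary between the two copies of v is a 1→0 transition. There is exactly one such transition, at position 2p+k, so |v| = 2p+k and |vv| = 4p+2k ≠ 4p+k since k ≥ 1. So xy^2z ∉ L.
This contradicts the pumping lemma, so L is not regular.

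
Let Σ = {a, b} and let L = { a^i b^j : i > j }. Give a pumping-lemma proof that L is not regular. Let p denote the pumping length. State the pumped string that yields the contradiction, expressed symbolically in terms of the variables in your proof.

Assume L is regular; let p be its pumping constant.
Choose w = a^{p+1} b^p ∈ L, with |w| = 2p+1 ≥ p.
By the pumping lemma, w = xyz with |xy| ≤ p and |y| > 0.
The first p characters of w are a's, so xy (and hence y) consists only of a's. Write y = a^k, 1 ≤ k ≤ p.
Consider xy^0z = xz = a^{p+1-k} b^p. Since k ≥ 1, the a-count p+1-k is at most p, so i > j fails; thus xz ∉ L.
Contradiction. Therefore L is not regular.

a^{p+1-k} b^p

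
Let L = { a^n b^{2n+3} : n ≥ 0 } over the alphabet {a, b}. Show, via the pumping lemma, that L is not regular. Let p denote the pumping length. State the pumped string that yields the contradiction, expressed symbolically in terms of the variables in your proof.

Toward a contradiction, assume L is regular with pumping length p.
Choose w = a^p b^{2p+3}, which is in L with |w| = 3p+3 ≥ p.
The pumping lemma gives a decomposition w = xyz where |xy| ≤ p and y is nonempty.
Because |xy| ≤ p and w begins with p copies of a, we have y = a^k with 1 ≤ k ≤ p.
Pump with i = 2: xy^2z = a^{p+k} b^{2p+3}. For this to lie in L we would need 2p+3 = 2(p+k)+3, which forces k = 0. But k ≥ 1, so xy^2z ∉ L.
This contradicts the pumping lemma, so L is not regular.

a^{p+k} b^{2p+3}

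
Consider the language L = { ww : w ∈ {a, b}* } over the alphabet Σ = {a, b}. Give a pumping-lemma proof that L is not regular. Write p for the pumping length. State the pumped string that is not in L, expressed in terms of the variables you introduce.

a^{p+k} b^p a^p b^p

Suppose for contradiction that L is regular, and let p be the pumping length.
Take w = a^p b^p a^p b^p = uu where u = a^pb^p; then w ∈ L and |w| = 4p ≥ p.
By the pumping lemma, w = xyz with |xy| ≤ p and |y| > 0.
Because |xy| ≤ p and w begins with p copies of a, we have y = a^k with 1 ≤ k ≤ p.
Pump with i = 2: xy^2z = a^{p+k} b^p a^p b^p, of length 4p+k. Suppose this equals vv. The string starts with a and ends with b, so v does too; thus the boundary between the two copies of v is a b→a transition. There is exactly one such transition, at position 2p+k, so |v| = 2p+k and |vv| = 4p+2k ≠ 4p+k since k ≥ 1. So xy^2z ∉ L.
Contradiction. Therefore L is not regular.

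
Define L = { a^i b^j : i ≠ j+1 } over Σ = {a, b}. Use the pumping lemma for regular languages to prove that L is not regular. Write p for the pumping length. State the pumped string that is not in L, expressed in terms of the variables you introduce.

Assume L is regular. Let p be the pumping length given by the pumping lemma.
Choose w = a^p b^{p+p!-1}. Since p ≠ (p+p!-1)+1 = p+p!, w ∈ L; and |w| ≥ p.
Write w = xyz as guaranteed by the lemma, with |xy| ≤ p and |y| ≥ 1.
Since the first p symbols of w are all a's and |xy| ≤ p, y lies entirely in the leading a-block: y = a^k for some k with 1 ≤ k ≤ p.
Since 1 ≤ k ≤ p, k divides p!; set t = 1 + p!/k. Then xy^t z has p + (p!/k)·k = p + p! copies of a. Now the a-count is p+p! and (b-count)+1 = (p+p!-1)+1 = p+p!, so i ≠ j+1 fails. So xy^t z = a^{p+p!} b^{p+p!-1} ∉ L.
This is a contradiction; hence L is not regular.

a^{p+p!} b^{p+p!-1}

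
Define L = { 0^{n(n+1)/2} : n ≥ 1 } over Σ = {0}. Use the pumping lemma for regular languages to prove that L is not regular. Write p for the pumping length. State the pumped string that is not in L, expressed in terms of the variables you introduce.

0^{p(p+1)/2+k}

Assume L is regular; let p be its pumping constant.
Take w = 0^{p(p+1)/2} ∈ L with |w| = p(p+1)/2 ≥ p.
Write w = xyz as guaranteed by the lemma, with |xy| ≤ p and |y| ≥ 1.
Then y = 0^k for some k with 1 ≤ k ≤ p.
Pump with i = 2: xy^2z = 0^{p(p+1)/2+k}. Since 1 ≤ k ≤ p, p(p+1)/2 < p(p+1)/2+k ≤ p(p+1)/2+p < (p+1)(p+2)/2, so p(p+1)/2+k is strictly between consecutive triangular numbers. So xy^2z ∉ L.
This contradicts the pumping lemma, so L is not regular.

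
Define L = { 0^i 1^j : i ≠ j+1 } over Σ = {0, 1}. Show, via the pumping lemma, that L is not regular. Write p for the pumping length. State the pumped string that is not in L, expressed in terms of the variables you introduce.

Assume L is regular; let p be its pumping constant.
Choose w = 0^p 1^{p+p!-1}. Since p ≠ (p+p!-1)+1 = p+p!, w ∈ L; and |w| ≥ p.
By the pumping lemma, w = xyz with |xy| ≤ p and |y| > 0.
Since the first p symbols of w are all 0's and |xy| ≤ p, y lies entirely in the leading 0-block: y = 0^k for some k with 1 ≤ k ≤ p.
Since 1 ≤ k ≤ p, k divides p!; set t = 1 + p!/k. Then xy^t z has p + (p!/k)·k = p + p! copies of 0. Now the 0-count is p+p! and (1-count)+1 = (p+p!-1)+1 = p+p!, so i ≠ j+1 fails. So xy^t z = 0^{p+p!} 1^{p+p!-1} ∉ L.
Contradiction. Therefore L is not regular.

0^{p+p!} 1^{p+p!-1}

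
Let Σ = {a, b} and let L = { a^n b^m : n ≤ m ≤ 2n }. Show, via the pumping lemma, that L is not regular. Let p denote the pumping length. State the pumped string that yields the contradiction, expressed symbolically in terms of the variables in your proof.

Assume L is regular; let p be its pumping constant.
Take w = a^p b^p ∈ L (since p ≤ p ≤ 2p), with |w| = 2p ≥ p.
By the pumping lemma, w = xyz with |xy| ≤ p and |y| > 0.
Since the first p symbols of w are all a's and |xy| ≤ p, y lies entirely in the leading a-block: y = a^k for some k with 1 ≤ k ≤ p.
Pump with i = 2: xy^2z = a^{p+k} b^p. Now n = p+k > p = m, so the condition n ≤ m fails. Thus xy^2z ∉ L.
This contradicts the pumping lemma, so L is not regular.

a^{p+k} b^p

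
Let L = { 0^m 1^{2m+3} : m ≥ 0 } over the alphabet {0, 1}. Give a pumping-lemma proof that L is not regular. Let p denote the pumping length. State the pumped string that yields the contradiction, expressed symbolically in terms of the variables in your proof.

0^{p+k} 1^{2p+3}

Toward a contradiction, assume L is regular with pumping length p.
Choose w = 0^p 1^{2p+3}, which is in L with |w| = 3p+3 ≥ p.
By the pumping lemma, w = xyz with |xy| ≤ p and y is nonempty.
Because |xy| ≤ p and w begins with p copies of 0, we have y = 0^k with 1 ≤ k ≤ p.
Pump with i = 2: xy^2z = 0^{p+k} 1^{2p+3}. For this to lie in L we would need 2p+3 = 2(p+k)+3, which forces k = 0. But k ≥ 1, so xy^2z ∉ L.
This is a contradiction; hence L is not regular.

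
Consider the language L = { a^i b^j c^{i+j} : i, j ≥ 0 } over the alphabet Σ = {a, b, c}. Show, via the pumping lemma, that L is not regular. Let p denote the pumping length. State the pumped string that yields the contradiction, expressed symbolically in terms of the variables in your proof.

a^{p+k} b^p c^{2p}

Suppose for contradiction that L is regular, and let p be the pumping length.
Take w = a^p b^p c^{2p} ∈ L (with i=j=p, i+j=2p), |w| = 4p ≥ p.
By the pumping lemma, w = xyz with |xy| ≤ p and y is nonempty.
The first p characters of w are a's, so xy (and hence y) consists only of a's. Write y = a^k, 1 ≤ k ≤ p.
Consider xy^2z = a^{p+k} b^p c^{2p}. Now the a- and b-counts sum to 2p+k, but the c-count is 2p ≠ 2p+k. So xy^2z ∉ L.
This is a contradiction; hence L is not regular.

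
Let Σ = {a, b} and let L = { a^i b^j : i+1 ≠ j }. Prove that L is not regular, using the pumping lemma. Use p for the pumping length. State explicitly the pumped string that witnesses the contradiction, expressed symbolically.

a^{p+p!} b^{p+p!+1}

Assume L is regular. Let p be the pumping length given by the pumping lemma.
Choose w = a^p b^{p+p!+1}. Since p ≠ (p+p!+1)-1 = p+p!, w ∈ L; and |w| ≥ p.
By the pumping lemma, w = xyz with |xy| ≤ p and y is nonempty.
Because |xy| ≤ p and w begins with p copies of a, we have y = a^k with 1 ≤ k ≤ p.
Since 1 ≤ k ≤ p, k divides p!; set t = 1 + p!/k. Then xy^t z has p + (p!/k)·k = p + p! copies of a. Now the a-count is p+p! and (b-count)-1 = (p+p!+1)-1 = p+p!, so i+1 ≠ j fails. So xy^t z = a^{p+p!} b^{p+p!+1} ∉ L.
This is a contradiction; hence L is not regular.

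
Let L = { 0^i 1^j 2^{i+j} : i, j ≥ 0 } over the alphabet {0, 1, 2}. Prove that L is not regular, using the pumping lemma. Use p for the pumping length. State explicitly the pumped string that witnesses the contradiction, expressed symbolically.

0^{p+k} 1^p 2^{2p}

Assume L is regular. Let p be the pumping length given by the pumping lemma.
Take w = 0^p 1^p 2^{2p} ∈ L (with i=j=p, i+j=2p), |w| = 4p ≥ p.
Write w = xyz as guaranteed by the lemma, with |xy| ≤ p and |y| > 0.
Since the first p symbols of w are all 0's and |xy| ≤ p, y lies entirely in the leading 0-block: y = 0^k for some k with 1 ≤ k ≤ p.
Consider xy^2z = 0^{p+k} 1^p 2^{2p}. Now the 0- and 1-counts sum to 2p+k, but the 2-count is 2p ≠ 2p+k. So xy^2z ∉ L.
This contradicts the pumping lemma, so L is not regular.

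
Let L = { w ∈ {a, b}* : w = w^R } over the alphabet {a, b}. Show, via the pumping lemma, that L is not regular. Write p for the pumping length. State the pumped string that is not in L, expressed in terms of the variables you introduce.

Toward a contradiction, assume L is regular with pumping length p.
Take w = a^p b a^p, a palindrome of length 2p+1 ≥ p.
By the pumping lemma, w = xyz with |xy| ≤ p and |y| ≥ 1.
Because |xy| ≤ p and w begins with p copies of a, we have y = a^k with 1 ≤ k ≤ p.
Pump with i = 2: xy^2z = a^{p+k} b a^p. Its reverse is a^p b a^{p+k}, which differs from xy^2z since k ≥ 1. So xy^2z is not a palindrome and xy^2z ∉ L.
Contradiction. Therefore L is not regular.

a^{p+k} b a^p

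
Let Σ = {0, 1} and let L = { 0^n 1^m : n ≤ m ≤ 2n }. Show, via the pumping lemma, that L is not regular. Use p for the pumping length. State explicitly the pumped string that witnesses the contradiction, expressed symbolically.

0^{p+k} 1^p

Toward a contradiction, assume L is regular with pumping length p.
Take w = 0^p 1^p ∈ L (since p ≤ p ≤ 2p), with |w| = 2p ≥ p.
Write w = xyz as guaranteed by the lemma, with |xy| ≤ p and |y| > 0.
The first p characters of w are 0's, so xy (and hence y) consists only of 0's. Write y = 0^k, 1 ≤ k ≤ p.
Pump with i = 2: xy^2z = 0^{p+k} 1^p. Now n = p+k > p = m, so the condition n ≤ m fails. Thus xy^2z ∉ L.
This contradicts the pumping lemma, so L is not regular.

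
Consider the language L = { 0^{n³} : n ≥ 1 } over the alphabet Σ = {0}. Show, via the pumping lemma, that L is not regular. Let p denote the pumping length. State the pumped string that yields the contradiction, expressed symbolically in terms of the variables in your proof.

Suppose for contradiction that L is regular, and let p be the pumping length.
Take w = 0^{p³} ∈ L with |w| = p³ ≥ p.
The pumping lemma gives a decomposition w = xyz where |xy| ≤ p and |y| > 0.
Then y = 0^k for some k with 1 ≤ k ≤ p.
Pump with i = 2: xy^2z = 0^{p³+k}. Since 1 ≤ k ≤ p, p³ < p³+k ≤ p³+p < p³+3p²+3p+1 = (p+1)³, so p³+k is not a perfect cube. So xy^2z ∉ L.
This is a contradiction; hence L is not regular.

0^{p³+k}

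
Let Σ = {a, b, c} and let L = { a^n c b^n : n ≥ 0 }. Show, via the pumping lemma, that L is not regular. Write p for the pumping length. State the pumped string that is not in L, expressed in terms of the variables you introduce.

Suppose for contradiction that L is regular, and let p be the pumping length.
Take w = a^p c b^p ∈ L with |w| = 2p+1 ≥ p.
The pumping lemma gives a decomposition w = xyz where |xy| ≤ p and y is nonempty.
Because |xy| ≤ p and w begins with p copies of a, we have y = a^k with 1 ≤ k ≤ p.
Pump with i = 2: xy^2z = a^{p+k} c b^p, which would require p+k = p. But k ≥ 1, so xy^2z ∉ L.
This is a contradiction; hence L is not regular.

a^{p+k} c b^p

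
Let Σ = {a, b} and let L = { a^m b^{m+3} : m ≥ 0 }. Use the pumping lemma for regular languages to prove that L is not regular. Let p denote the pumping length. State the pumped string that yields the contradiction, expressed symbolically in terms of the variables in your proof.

a^{p+k} b^{p+3}

Suppose for contradiction that L is regular, and let p be the pumping length.
Take w = a^p b^{p+3}. Then w ∈ L and |w| = 2p+3 ≥ p.
The pumping lemma gives a decomposition w = xyz where |xy| ≤ p and y is nonempty.
Because |xy| ≤ p and w begins with p copies of a, we have y = a^k with 1 ≤ k ≤ p.
Pump with i = 2: xy^2z = a^{p+k} b^{p+3}. For this to lie in L we would need p+3 = (p+k)+3, which forces k = 0. But k ≥ 1, so xy^2z ∉ L.
This is a contradiction; hence L is not regular.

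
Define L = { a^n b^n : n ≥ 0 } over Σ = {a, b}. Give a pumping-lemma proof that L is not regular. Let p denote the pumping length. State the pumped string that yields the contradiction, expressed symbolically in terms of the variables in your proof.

a^{p+k} b^p

Assume L is regular; let p be its pumping constant.
Choose w = a^p b^p, which is in L with |w| = 2p ≥ p.
Write w = xyz as guaranteed by the lemma, with |xy| ≤ p and y is nonempty.
Since the first p symbols of w are all a's and |xy| ≤ p, y lies entirely in the leading a-block: y = a^k for some k with 1 ≤ k ≤ p.
Pump with i = 2: xy^2z = a^{p+k} b^p. For this to lie in L we would need p = p+k, which forces k = 0. But k ≥ 1, so xy^2z ∉ L.
This contradicts the pumping lemma, so L is not regular.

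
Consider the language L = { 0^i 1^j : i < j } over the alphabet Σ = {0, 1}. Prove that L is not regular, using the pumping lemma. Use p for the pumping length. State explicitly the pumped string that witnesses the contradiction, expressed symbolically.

0^{p+k} 1^{p+1}

Assume L is regular; let p be its pumping constant.
Choose w = 0^p 1^{p+1} ∈ L, with |w| = 2p+1 ≥ p.
Write w = xyz as guaranteed by the lemma, with |xy| ≤ p and |y| ≥ 1.
The first p characters of w are 0's, so xy (and hence y) consists only of 0's. Write y = 0^k, 1 ≤ k ≤ p.
Consider xy^2z = 0^{p+k} 1^{p+1}. Since k ≥ 1, the 0-count p+k is at least p+1, so i < j fails; thus xy^2z ∉ L.
Contradiction. Therefore L is not regular.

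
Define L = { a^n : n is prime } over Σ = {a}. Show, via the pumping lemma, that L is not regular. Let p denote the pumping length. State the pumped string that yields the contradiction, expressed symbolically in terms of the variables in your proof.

Assume L is regular. Let p be the pumping length given by the pumping lemma.
Let q be a prime with q ≥ p+2 (infinitely many primes exist), and take w = a^q ∈ L with |w| = q ≥ p.
The pumping lemma gives a decomposition w = xyz where |xy| ≤ p and |y| > 0.
Then y = a^k for some k with 1 ≤ k ≤ p.
Since 1 ≤ k ≤ p, |xz| = q-k. Pump with i = q+1: |xy^{q+1}z| = (q-k)+(q+1)k = q+qk = q(1+k), which is composite (both factors ≥ 2). So xy^{q+1}z = a^{q(1+k)} ∉ L.
This is a contradiction; hence L is not regular.

a^{q(1+k)}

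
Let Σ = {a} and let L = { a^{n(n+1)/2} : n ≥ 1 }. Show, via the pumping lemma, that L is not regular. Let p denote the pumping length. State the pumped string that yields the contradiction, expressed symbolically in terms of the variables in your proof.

Assume L is regular. Let p be the pumping length given by the pumping lemma.
Take w = a^{p(p+1)/2} ∈ L with |w| = p(p+1)/2 ≥ p.
Write w = xyz as guaranteed by the lemma, with |xy| ≤ p and y is nonempty.
Then y = a^k for some k with 1 ≤ k ≤ p.
Pump with i = 2: xy^2z = a^{p(p+1)/2+k}. Since 1 ≤ k ≤ p, p(p+1)/2 < p(p+1)/2+k ≤ p(p+1)/2+p < (p+1)(p+2)/2, so p(p+1)/2+k is strictly between consecutive triangular numbers. So xy^2z ∉ L.
This contradicts the pumping lemma, so L is not regular.

a^{p(p+1)/2+k}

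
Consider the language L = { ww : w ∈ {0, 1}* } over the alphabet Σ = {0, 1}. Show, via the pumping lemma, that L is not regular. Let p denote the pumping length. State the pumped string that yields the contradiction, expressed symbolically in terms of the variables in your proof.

0^{p+k} 1^p 0^p 1^p

Toward a contradiction, assume L is regular with pumping length p.
Take w = 0^p 1^p 0^p 1^p = uu where u = 0^p1^p; then w ∈ L and |w| = 4p ≥ p.
By the pumping lemma, w = xyz with |xy| ≤ p and |y| ≥ 1.
Because |xy| ≤ p and w begins with p copies of 0, we have y = 0^k with 1 ≤ k ≤ p.
Pump with i = 2: xy^2z = 0^{p+k} 1^p 0^p 1^p, of length 4p+k. Suppose this equals vv. The string starts with 0 and ends with 1, so v does too; thus the boundary between the two copies of v is a 1→0 transition. There is exactly one such transition, at position 2p+k, so |v| = 2p+k and |vv| = 4p+2k ≠ 4p+k since k ≥ 1. So xy^2z ∉ L.
This contradicts the pumping lemma, so L is not regular.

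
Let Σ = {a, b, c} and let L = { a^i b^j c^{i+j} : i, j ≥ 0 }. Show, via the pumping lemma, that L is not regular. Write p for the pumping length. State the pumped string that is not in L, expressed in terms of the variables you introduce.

a^{p+k} b^p c^{2p}

Suppose for contradiction that L is regular, and let p be the pumping length.
Take w = a^p b^p c^{2p} ∈ L (with i=j=p, i+j=2p), |w| = 4p ≥ p.
The pumping lemma gives a decomposition w = xyz where |xy| ≤ p and |y| > 0.
Since the first p symbols of w are all a's and |xy| ≤ p, y lies entirely in the leading a-block: y = a^k for some k with 1 ≤ k ≤ p.
Consider xy^2z = a^{p+k} b^p c^{2p}. Now the a- and b-counts sum to 2p+k, but the c-count is 2p ≠ 2p+k. So xy^2z ∉ L.
This contradicts the pumping lemma, so L is not regular.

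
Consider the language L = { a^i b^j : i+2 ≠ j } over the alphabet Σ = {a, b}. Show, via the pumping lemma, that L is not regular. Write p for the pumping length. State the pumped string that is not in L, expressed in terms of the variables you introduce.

Assume L is regular. Let p be the pumping length given by the pumping lemma.
Choose w = a^p b^{p+p!+2}. Since p ≠ (p+p!+2)-2 = p+p!, w ∈ L; and |w| ≥ p.
The pumping lemma gives a decomposition w = xyz where |xy| ≤ p and |y| > 0.
Since the first p symbols of w are all a's and |xy| ≤ p, y lies entirely in the leading a-block: y = a^k for some k with 1 ≤ k ≤ p.
Since 1 ≤ k ≤ p, k divides p!; set t = 1 + p!/k. Then xy^t z has p + (p!/k)·k = p + p! copies of a. Now the a-count is p+p! and (b-count)-2 = (p+p!+2)-2 = p+p!, so i+2 ≠ j fails. So xy^t z = a^{p+p!} b^{p+p!+2} ∉ L.
This contradicts the pumping lemma, so L is not regular.

a^{p+p!} b^{p+p!+2}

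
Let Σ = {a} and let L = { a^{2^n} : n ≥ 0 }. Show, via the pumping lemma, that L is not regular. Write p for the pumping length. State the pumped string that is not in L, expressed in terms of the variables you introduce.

a^{2^p+k}

Assume L is regular; let p be its pumping constant.
Take w = a^{2^p} ∈ L with |w| = 2^p ≥ p.
By the pumping lemma, w = xyz with |xy| ≤ p and |y| ≥ 1.
Then y = a^k for some k with 1 ≤ k ≤ p.
Pump with i = 2: xy^2z = a^{2^p+k}. Since 1 ≤ k ≤ p < 2^p, we have 2^p < 2^p+k < 2^{p+1}, so 2^p+k is not a power of 2. So xy^2z ∉ L.
This contradicts the pumping lemma, so L is not regular.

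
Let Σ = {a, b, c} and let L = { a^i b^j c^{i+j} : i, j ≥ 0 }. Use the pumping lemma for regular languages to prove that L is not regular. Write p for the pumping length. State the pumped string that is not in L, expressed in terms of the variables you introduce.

Assume L is regular. Let p be the pumping length given by the pumping lemma.
Take w = a^p b^p c^{2p} ∈ L (with i=j=p, i+j=2p), |w| = 4p ≥ p.
The pumping lemma gives a decomposition w = xyz where |xy| ≤ p and |y| > 0.
Since the first p symbols of w are all a's and |xy| ≤ p, y lies entirely in the leading a-block: y = a^k for some k with 1 ≤ k ≤ p.
Consider xy^2z = a^{p+k} b^p c^{2p}. Now the a- and b-counts sum to 2p+k, but the c-count is 2p ≠ 2p+k. So xy^2z ∉ L.
Contradiction. Therefore L is not regular.

a^{p+k} b^p c^{2p}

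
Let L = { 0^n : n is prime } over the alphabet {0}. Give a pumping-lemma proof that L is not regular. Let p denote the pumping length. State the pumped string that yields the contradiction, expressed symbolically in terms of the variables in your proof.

Assume L is regular; let p be its pumping constant.
Let q be a prime with q ≥ p+2 (infinitely many primes exist), and take w = 0^q ∈ L with |w| = q ≥ p.
By the pumping lemma, w = xyz with |xy| ≤ p and |y| > 0.
Then y = 0^k for some k with 1 ≤ k ≤ p.
Since 1 ≤ k ≤ p, |xz| = q-k. Pump with i = q+1: |xy^{q+1}z| = (q-k)+(q+1)k = q+qk = q(1+k), which is composite (both factors ≥ 2). So xy^{q+1}z = 0^{q(1+k)} ∉ L.
Contradiction. Therefore L is not regular.

0^{q(1+k)}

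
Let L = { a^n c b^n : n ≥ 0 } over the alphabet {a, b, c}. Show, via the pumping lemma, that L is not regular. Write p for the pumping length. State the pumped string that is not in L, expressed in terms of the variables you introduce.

a^{p+k} c b^p

Assume L is regular. Let p be the pumping length given by the pumping lemma.
Take w = a^p c b^p ∈ L with |w| = 2p+1 ≥ p.
The pumping lemma gives a decomposition w = xyz where |xy| ≤ p and |y| > 0.
Because |xy| ≤ p and w begins with p copies of a, we have y = a^k with 1 ≤ k ≤ p.
Pump with i = 2: xy^2z = a^{p+k} c b^p, which would require p+k = p. But k ≥ 1, so xy^2z ∉ L.
Contradiction. Therefore L is not regular.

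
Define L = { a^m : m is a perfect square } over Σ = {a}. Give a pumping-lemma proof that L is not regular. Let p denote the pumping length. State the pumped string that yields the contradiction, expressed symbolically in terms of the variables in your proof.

Assume L is regular. Let p be the pumping length given by the pumping lemma.
Take w = a^{p²} ∈ L with |w| = p² ≥ p.
The pumping lemma gives a decomposition w = xyz where |xy| ≤ p and |y| ≥ 1.
Then y = a^k for some k with 1 ≤ k ≤ p.
Pump with i = 2: xy^2z = a^{p²+k}. Since 1 ≤ k ≤ p, p² < p²+k ≤ p²+p < (p+1)², so p²+k lies strictly between consecutive squares and is not a perfect square. So xy^2z ∉ L.
Contradiction. Therefore L is not regular.

a^{p²+k}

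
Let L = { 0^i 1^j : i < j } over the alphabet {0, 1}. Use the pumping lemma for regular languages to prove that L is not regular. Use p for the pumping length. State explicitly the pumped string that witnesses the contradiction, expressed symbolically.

0^{p+k} 1^{p+1}

Toward a contradiction, assume L is regular with pumping length p.
Choose w = 0^p 1^{p+1} ∈ L, with |w| = 2p+1 ≥ p.
Write w = xyz as guaranteed by the lemma, with |xy| ≤ p and |y| ≥ 1.
Since the first p symbols of w are all 0's and |xy| ≤ p, y lies entirely in the leading 0-block: y = 0^k for some k with 1 ≤ k ≤ p.
Consider xy^2z = 0^{p+k} 1^{p+1}. Since k ≥ 1, the 0-count p+k is at least p+1, so i < j fails; thus xy^2z ∉ L.
Contradiction. Therefore L is not regular.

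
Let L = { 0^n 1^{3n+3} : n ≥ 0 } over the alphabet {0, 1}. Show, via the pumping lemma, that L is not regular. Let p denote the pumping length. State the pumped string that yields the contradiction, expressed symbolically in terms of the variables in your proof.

0^{p+k} 1^{3p+3}

Suppose for contradiction that L is regular, and let p be the pumping length.
Choose w = 0^p 1^{3p+3}, which is in L with |w| = 4p+3 ≥ p.
Write w = xyz as guaranteed by the lemma, with |xy| ≤ p and |y| ≥ 1.
Since the first p symbols of w are all 0's and |xy| ≤ p, y lies entirely in the leading 0-block: y = 0^k for some k with 1 ≤ k ≤ p.
Pump with i = 2: xy^2z = 0^{p+k} 1^{3p+3}. For this to lie in L we would need 3p+3 = 3(p+k)+3, which forces k = 0. But k ≥ 1, so xy^2z ∉ L.
Contradiction. Therefore L is not regular.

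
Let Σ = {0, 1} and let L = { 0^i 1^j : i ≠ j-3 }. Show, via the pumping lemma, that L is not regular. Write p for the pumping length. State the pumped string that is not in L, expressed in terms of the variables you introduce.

Suppose for contradiction that L is regular, and let p be the pumping length.
Choose w = 0^p 1^{p+p!+3}. Since p ≠ (p+p!+3)-3 = p+p!, w ∈ L; and |w| ≥ p.
By the pumping lemma, w = xyz with |xy| ≤ p and |y| > 0.
Since the first p symbols of w are all 0's and |xy| ≤ p, y lies entirely in the leading 0-block: y = 0^k for some k with 1 ≤ k ≤ p.
Since 1 ≤ k ≤ p, k divides p!; set t = 1 + p!/k. Then xy^t z has p + (p!/k)·k = p + p! copies of 0. Now the 0-count is p+p! and (1-count)-3 = (p+p!+3)-3 = p+p!, so i ≠ j-3 fails. So xy^t z = 0^{p+p!} 1^{p+p!+3} ∉ L.
Contradiction. Therefore L is not regular.

0^{p+p!} 1^{p+p!+3}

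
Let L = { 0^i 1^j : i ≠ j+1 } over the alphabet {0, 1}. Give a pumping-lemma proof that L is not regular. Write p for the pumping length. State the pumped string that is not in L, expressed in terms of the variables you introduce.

Suppose for contradiction that L is regular, and let p be the pumping length.
Choose w = 0^p 1^{p+p!-1}. Since p ≠ (p+p!-1)+1 = p+p!, w ∈ L; and |w| ≥ p.
Write w = xyz as guaranteed by the lemma, with |xy| ≤ p and |y| > 0.
The first p characters of w are 0's, so xy (and hence y) consists only of 0's. Write y = 0^k, 1 ≤ k ≤ p.
Since 1 ≤ k ≤ p, k divides p!; set t = 1 + p!/k. Then xy^t z has p + (p!/k)·k = p + p! copies of 0. Now the 0-count is p+p! and (1-count)+1 = (p+p!-1)+1 = p+p!, so i ≠ j+1 fails. So xy^t z = 0^{p+p!} 1^{p+p!-1} ∉ L.
This is a contradiction; hence L is not regular.

0^{p+p!} 1^{p+p!-1}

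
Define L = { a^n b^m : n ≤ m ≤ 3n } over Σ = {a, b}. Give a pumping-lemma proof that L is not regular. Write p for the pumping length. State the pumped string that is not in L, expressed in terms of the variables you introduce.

Toward a contradiction, assume L is regular with pumping length p.
Take w = a^p b^p ∈ L (since p ≤ p ≤ 3p), with |w| = 2p ≥ p.
Write w = xyz as guaranteed by the lemma, with |xy| ≤ p and y is nonempty.
Because |xy| ≤ p and w begins with p copies of a, we have y = a^k with 1 ≤ k ≤ p.
Pump with i = 2: xy^2z = a^{p+k} b^p. Now n = p+k > p = m, so the condition n ≤ m fails. Thus xy^2z ∉ L.
This contradicts the pumping lemma, so L is not regular.

a^{p+k} b^p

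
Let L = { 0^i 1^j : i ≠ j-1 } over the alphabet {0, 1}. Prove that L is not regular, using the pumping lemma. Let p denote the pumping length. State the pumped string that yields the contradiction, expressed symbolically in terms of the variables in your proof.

Assume L is regular; let p be its pumping constant.
Choose w = 0^p 1^{p+p!+1}. Since p ≠ (p+p!+1)-1 = p+p!, w ∈ L; and |w| ≥ p.
Write w = xyz as guaranteed by the lemma, with |xy| ≤ p and y is nonempty.
Since the first p symbols of w are all 0's and |xy| ≤ p, y lies entirely in the leading 0-block: y = 0^k for some k with 1 ≤ k ≤ p.
Since 1 ≤ k ≤ p, k divides p!; set t = 1 + p!/k. Then xy^t z has p + (p!/k)·k = p + p! copies of 0. Now the 0-count is p+p! and (1-count)-1 = (p+p!+1)-1 = p+p!, so i ≠ j-1 fails. So xy^t z = 0^{p+p!} 1^{p+p!+1} ∉ L.
This contradicts the pumping lemma, so L is not regular.

0^{p+p!} 1^{p+p!+1}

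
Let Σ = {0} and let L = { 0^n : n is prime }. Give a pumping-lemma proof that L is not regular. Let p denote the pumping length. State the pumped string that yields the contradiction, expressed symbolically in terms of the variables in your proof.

0^{q(1+k)}

Toward a contradiction, assume L is regular with pumping length p.
Let q be a prime with q ≥ p+2 (infinitely many primes exist), and take w = 0^q ∈ L with |w| = q ≥ p.
The pumping lemma gives a decomposition w = xyz where |xy| ≤ p and |y| ≥ 1.
Then y = 0^k for some k with 1 ≤ k ≤ p.
Since 1 ≤ k ≤ p, |xz| = q-k. Pump with i = q+1: |xy^{q+1}z| = (q-k)+(q+1)k = q+qk = q(1+k), which is composite (both factors ≥ 2). So xy^{q+1}z = 0^{q(1+k)} ∉ L.
This is a contradiction; hence L is not regular.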